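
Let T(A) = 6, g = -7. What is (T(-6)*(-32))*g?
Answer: 1344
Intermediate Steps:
(T(-6)*(-32))*g = (6*(-32))*(-7) = -192*(-7) = 1344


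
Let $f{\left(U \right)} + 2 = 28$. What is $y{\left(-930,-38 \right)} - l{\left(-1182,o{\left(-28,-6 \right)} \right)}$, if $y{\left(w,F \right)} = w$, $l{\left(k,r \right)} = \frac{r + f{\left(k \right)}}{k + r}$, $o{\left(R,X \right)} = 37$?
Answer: $- \frac{1064787}{1145} \approx -929.95$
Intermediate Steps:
$f{\left(U \right)} = 26$ ($f{\left(U \right)} = -2 + 28 = 26$)
$l{\left(k,r \right)} = \frac{26 + r}{k + r}$ ($l{\left(k,r \right)} = \frac{r + 26}{k + r} = \frac{26 + r}{k + r}$)
$y{\left(-930,-38 \right)} - l{\left(-1182,o{\left(-28,-6 \right)} \right)} = -930 - \frac{26 + 37}{-1182 + 37} = -930 - \frac{1}{-1145} \cdot 63 = -930 - \left(- \frac{1}{1145}\right) 63 = -930 - - \frac{63}{1145} = -930 + \frac{63}{1145} = - \frac{1064787}{1145}$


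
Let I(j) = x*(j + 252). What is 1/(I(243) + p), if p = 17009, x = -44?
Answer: -1/4771 ≈ -0.00020960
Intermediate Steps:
I(j) = -11088 - 44*j (I(j) = -44*(j + 252) = -44*(252 + j) = -11088 - 44*j)
1/(I(243) + p) = 1/((-11088 - 44*243) + 17009) = 1/((-11088 - 10692) + 17009) = 1/(-21780 + 17009) = 1/(-4771) = -1/4771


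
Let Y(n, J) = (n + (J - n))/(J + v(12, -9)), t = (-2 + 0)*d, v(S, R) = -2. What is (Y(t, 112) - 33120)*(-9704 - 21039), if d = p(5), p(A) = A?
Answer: 55999727192/55 ≈ 1.0182e+9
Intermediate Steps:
d = 5
t = -10 (t = (-2 + 0)*5 = -2*5 = -10)
Y(n, J) = J/(-2 + J) (Y(n, J) = (n + (J - n))/(J - 2) = J/(-2 + J))
(Y(t, 112) - 33120)*(-9704 - 21039) = (112/(-2 + 112) - 33120)*(-9704 - 21039) = (112/110 - 33120)*(-30743) = (112*(1/110) - 33120)*(-30743) = (56/55 - 33120)*(-30743) = -1821544/55*(-30743) = 55999727192/55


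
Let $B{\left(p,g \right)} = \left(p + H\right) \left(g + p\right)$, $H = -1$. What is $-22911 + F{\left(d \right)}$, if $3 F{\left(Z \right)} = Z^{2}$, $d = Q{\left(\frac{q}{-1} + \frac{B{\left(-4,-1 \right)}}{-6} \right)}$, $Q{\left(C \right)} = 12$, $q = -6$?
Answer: $-22863$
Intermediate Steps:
$B{\left(p,g \right)} = \left(-1 + p\right) \left(g + p\right)$ ($B{\left(p,g \right)} = \left(p - 1\right) \left(g + p\right) = \left(-1 + p\right) \left(g + p\right)$)
$d = 12$
$F{\left(Z \right)} = \frac{Z^{2}}{3}$
$-22911 + F{\left(d \right)} = -22911 + \frac{12^{2}}{3} = -22911 + \frac{1}{3} \cdot 144 = -22911 + 48 = -22863$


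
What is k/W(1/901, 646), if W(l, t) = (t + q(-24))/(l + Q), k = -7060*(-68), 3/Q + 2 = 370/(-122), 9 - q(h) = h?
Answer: -4647626240/11048009 ≈ -420.68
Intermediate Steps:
q(h) = 9 - h
Q = -183/307 (Q = 3/(-2 + 370/(-122)) = 3/(-2 + 370*(-1/122)) = 3/(-2 - 185/61) = 3/(-307/61) = 3*(-61/307) = -183/307 ≈ -0.59609)
k = 480080
W(l, t) = (33 + t)/(-183/307 + l) (W(l, t) = (t + (9 - 1*(-24)))/(l - 183/307) = (t + (9 + 24))/(-183/307 + l) = (t + 33)/(-183/307 + l) = (33 + t)/(-183/307 + l))
k/W(1/901, 646) = 480080/((307*(33 + 646)/(-183 + 307/901))) = 480080/((307*679/(-183 + 307*(1/901)))) = 480080/((307*679/(-183 + 307/901))) = 480080/((307*679/(-164576/901))) = 480080/((307*(-901/164576)*679)) = 480080/(-187816153/164576) = 480080*(-164576/187816153) = -4647626240/11048009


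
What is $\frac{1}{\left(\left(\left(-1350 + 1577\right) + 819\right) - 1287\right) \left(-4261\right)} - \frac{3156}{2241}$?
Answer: $- \frac{1080299105}{767095047} \approx -1.4083$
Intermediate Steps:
$\frac{1}{\left(\left(\left(-1350 + 1577\right) + 819\right) - 1287\right) \left(-4261\right)} - \frac{3156}{2241} = \frac{1}{\left(227 + 819\right) - 1287} \left(- \frac{1}{4261}\right) - \frac{1052}{747} = \frac{1}{1046 - 1287} \left(- \frac{1}{4261}\right) - \frac{1052}{747} = \frac{1}{-241} \left(- \frac{1}{4261}\right) - \frac{1052}{747} = \left(- \frac{1}{241}\right) \left(- \frac{1}{4261}\right) - \frac{1052}{747} = \frac{1}{1026901} - \frac{1052}{747} = - \frac{1080299105}{767095047}$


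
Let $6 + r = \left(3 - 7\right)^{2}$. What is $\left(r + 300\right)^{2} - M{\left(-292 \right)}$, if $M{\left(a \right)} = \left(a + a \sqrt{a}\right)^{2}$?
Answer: $24907924 - 341056 i \sqrt{73} \approx 2.4908 \cdot 10^{7} - 2.914 \cdot 10^{6} i$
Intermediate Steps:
$r = 10$ ($r = -6 + \left(3 - 7\right)^{2} = -6 + \left(-4\right)^{2} = -6 + 16 = 10$)
$M{\left(a \right)} = \left(a + a^{\frac{3}{2}}\right)^{2}$
$\left(r + 300\right)^{2} - M{\left(-292 \right)} = \left(10 + 300\right)^{2} - \left(-292 + \left(-292\right)^{\frac{3}{2}}\right)^{2} = 310^{2} - \left(-292 - 584 i \sqrt{73}\right)^{2} = 96100 - \left(-292 - 584 i \sqrt{73}\right)^{2}$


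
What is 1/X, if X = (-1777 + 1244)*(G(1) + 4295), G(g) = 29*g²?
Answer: -1/2304692 ≈ -4.3390e-7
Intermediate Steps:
X = -2304692 (X = (-1777 + 1244)*(29*1² + 4295) = -533*(29*1 + 4295) = -533*(29 + 4295) = -533*4324 = -2304692)
1/X = 1/(-2304692) = -1/2304692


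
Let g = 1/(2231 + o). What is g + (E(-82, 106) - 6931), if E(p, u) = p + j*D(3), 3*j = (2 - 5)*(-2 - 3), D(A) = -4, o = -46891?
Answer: -314093781/44660 ≈ -7033.0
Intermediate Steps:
j = 5 (j = ((2 - 5)*(-2 - 3))/3 = (-3*(-5))/3 = (⅓)*15 = 5)
E(p, u) = -20 + p (E(p, u) = p + 5*(-4) = p - 20 = -20 + p)
g = -1/44660 (g = 1/(2231 - 46891) = 1/(-44660) = -1/44660 ≈ -2.2391e-5)
g + (E(-82, 106) - 6931) = -1/44660 + ((-20 - 82) - 6931) = -1/44660 + (-102 - 6931) = -1/44660 - 7033 = -314093781/44660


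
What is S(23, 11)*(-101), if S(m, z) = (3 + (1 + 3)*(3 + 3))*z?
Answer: -29997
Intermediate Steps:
S(m, z) = 27*z (S(m, z) = (3 + 4*6)*z = (3 + 24)*z = 27*z)
S(23, 11)*(-101) = (27*11)*(-101) = 297*(-101) = -29997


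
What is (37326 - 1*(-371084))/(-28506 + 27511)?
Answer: -81682/199 ≈ -410.46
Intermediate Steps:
(37326 - 1*(-371084))/(-28506 + 27511) = (37326 + 371084)/(-995) = 408410*(-1/995) = -81682/199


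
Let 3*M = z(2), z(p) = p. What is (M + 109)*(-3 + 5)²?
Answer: 1316/3 ≈ 438.67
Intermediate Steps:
M = ⅔ (M = (⅓)*2 = ⅔ ≈ 0.66667)
(M + 109)*(-3 + 5)² = (⅔ + 109)*(-3 + 5)² = (329/3)*2² = (329/3)*4 = 1316/3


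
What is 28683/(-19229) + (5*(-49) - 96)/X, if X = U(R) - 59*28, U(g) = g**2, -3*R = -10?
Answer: -364576743/283973872 ≈ -1.2838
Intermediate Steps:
R = 10/3 (R = -1/3*(-10) = 10/3 ≈ 3.3333)
X = -14768/9 (X = (10/3)**2 - 59*28 = 100/9 - 1652 = -14768/9 ≈ -1640.9)
28683/(-19229) + (5*(-49) - 96)/X = 28683/(-19229) + (5*(-49) - 96)/(-14768/9) = 28683*(-1/19229) + (-245 - 96)*(-9/14768) = -28683/19229 - 341*(-9/14768) = -28683/19229 + 3069/14768 = -364576743/283973872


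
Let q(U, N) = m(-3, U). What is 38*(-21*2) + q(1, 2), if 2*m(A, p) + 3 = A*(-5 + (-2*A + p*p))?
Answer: -3201/2 ≈ -1600.5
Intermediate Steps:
m(A, p) = -3/2 + A*(-5 + p² - 2*A)/2 (m(A, p) = -3/2 + (A*(-5 + (-2*A + p*p)))/2 = -3/2 + (A*(-5 + (-2*A + p²)))/2 = -3/2 + (A*(-5 + (p² - 2*A)))/2 = -3/2 + (A*(-5 + p² - 2*A))/2 = -3/2 + A*(-5 + p² - 2*A)/2)
q(U, N) = -3 - 3*U²/2 (q(U, N) = -3/2 - 1*(-3)² - 5/2*(-3) + (½)*(-3)*U² = -3/2 - 1*9 + 15/2 - 3*U²/2 = -3/2 - 9 + 15/2 - 3*U²/2 = -3 - 3*U²/2)
38*(-21*2) + q(1, 2) = 38*(-21*2) + (-3 - 3/2*1²) = 38*(-42) + (-3 - 3/2*1) = -1596 + (-3 - 3/2) = -1596 - 9/2 = -3201/2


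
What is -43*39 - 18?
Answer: -1695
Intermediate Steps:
-43*39 - 18 = -1677 - 18 = -1695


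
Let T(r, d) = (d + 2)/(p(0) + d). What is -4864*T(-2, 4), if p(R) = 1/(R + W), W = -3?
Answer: -87552/11 ≈ -7959.3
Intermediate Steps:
p(R) = 1/(-3 + R) (p(R) = 1/(R - 3) = 1/(-3 + R))
T(r, d) = (2 + d)/(-1/3 + d) (T(r, d) = (d + 2)/(1/(-3 + 0) + d) = (2 + d)/(1/(-3) + d) = (2 + d)/(-1/3 + d))
-4864*T(-2, 4) = -14592*(2 + 4)/(-1 + 3*4) = -14592*6/(-1 + 12) = -14592*6/11 = -4864*18/11 = -87552/11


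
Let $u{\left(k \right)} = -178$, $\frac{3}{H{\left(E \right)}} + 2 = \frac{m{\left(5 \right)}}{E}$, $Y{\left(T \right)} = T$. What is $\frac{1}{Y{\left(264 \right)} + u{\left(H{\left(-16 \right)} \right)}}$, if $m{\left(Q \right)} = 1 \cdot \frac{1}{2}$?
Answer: $\frac{1}{86} \approx 0.011628$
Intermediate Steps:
$m{\left(Q \right)} = \frac{1}{2}$ ($m{\left(Q \right)} = 1 \cdot \frac{1}{2} = \frac{1}{2}$)
$H{\left(E \right)} = \frac{3}{-2 + \frac{1}{2 E}}$
$\frac{1}{Y{\left(264 \right)} + u{\left(H{\left(-16 \right)} \right)}} = \frac{1}{264 - 178} = \frac{1}{86}$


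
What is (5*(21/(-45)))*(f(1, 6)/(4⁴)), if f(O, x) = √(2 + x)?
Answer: -7*√2/384 ≈ -0.025780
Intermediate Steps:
(5*(21/(-45)))*(f(1, 6)/(4⁴)) = (5*(21/(-45)))*(√(2 + 6)/(4⁴)) = (5*(21*(-1/45)))*(√8/256) = (5*(-7/15))*((2*√2)*(1/256)) = -7*√2/384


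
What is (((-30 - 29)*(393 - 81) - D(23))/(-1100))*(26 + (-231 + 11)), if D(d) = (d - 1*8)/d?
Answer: -41069703/12650 ≈ -3246.6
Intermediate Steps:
D(d) = (-8 + d)/d (D(d) = (d - 8)/d = (-8 + d)/d)
(((-30 - 29)*(393 - 81) - D(23))/(-1100))*(26 + (-231 + 11)) = (((-30 - 29)*(393 - 81) - (-8 + 23)/23)/(-1100))*(26 + (-231 + 11)) = ((-59*312 - 15/23)*(-1/1100))*(26 - 220) = ((-18408 - 1*15/23)*(-1/1100))*(-194) = ((-18408 - 15/23)*(-1/1100))*(-194) = -423399/23*(-1/1100)*(-194) = (423399/25300)*(-194) = -41069703/12650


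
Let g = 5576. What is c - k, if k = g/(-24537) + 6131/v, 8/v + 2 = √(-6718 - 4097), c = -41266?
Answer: -3899716717/98148 - 6131*I*√10815/8 ≈ -39733.0 - 79699.0*I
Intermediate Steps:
v = 8/(-2 + I*√10815) (v = 8/(-2 + √(-6718 - 4097)) = 8/(-2 + √(-10815)) = 8/(-2 + I*√10815) ≈ -0.0014789 - 0.076898*I)
k = -5576/24537 + 6131/(-16/10819 - 8*I*√10815/10819) (k = 5576/(-24537) + 6131/(-16/10819 - 8*I*√10815/10819) = 5576*(-1/24537) + 6131/(-16/10819 - 8*I*√10815/10819) = -5576/24537 + 6131/(-16/10819 - 8*I*√10815/10819) ≈ -1533.0 + 79699.0*I)
c - k = -41266 - (-44608*√10815 + 1627570927409*I)/(196296*(√10815 - 2*I))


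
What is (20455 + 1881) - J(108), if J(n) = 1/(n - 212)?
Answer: 2322945/104 ≈ 22336.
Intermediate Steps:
J(n) = 1/(-212 + n)
(20455 + 1881) - J(108) = (20455 + 1881) - 1/(-212 + 108) = 22336 - 1/(-104) = 22336 - 1*(-1/104) = 22336 + 1/104 = 2322945/104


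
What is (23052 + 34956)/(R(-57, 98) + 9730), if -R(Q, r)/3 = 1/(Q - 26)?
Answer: 4814664/807593 ≈ 5.9617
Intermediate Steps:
R(Q, r) = -3/(-26 + Q) (R(Q, r) = -3/(Q - 26) = -3/(-26 + Q))
(23052 + 34956)/(R(-57, 98) + 9730) = (23052 + 34956)/(-3/(-26 - 57) + 9730) = 58008/(-3/(-83) + 9730) = 58008/(-3*(-1/83) + 9730) = 58008/(3/83 + 9730) = 58008/(807593/83) = 58008*(83/807593) = 4814664/807593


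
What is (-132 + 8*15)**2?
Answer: 144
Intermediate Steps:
(-132 + 8*15)**2 = (-132 + 120)**2 = (-12)**2 = 144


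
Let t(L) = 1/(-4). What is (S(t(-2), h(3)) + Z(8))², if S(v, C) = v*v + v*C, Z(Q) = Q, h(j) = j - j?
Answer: 16641/256 ≈ 65.004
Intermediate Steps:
h(j) = 0
t(L) = -¼
S(v, C) = v² + C*v
(S(t(-2), h(3)) + Z(8))² = (-(0 - ¼)/4 + 8)² = (-¼*(-¼) + 8)² = (1/16 + 8)² = (129/16)² = 16641/256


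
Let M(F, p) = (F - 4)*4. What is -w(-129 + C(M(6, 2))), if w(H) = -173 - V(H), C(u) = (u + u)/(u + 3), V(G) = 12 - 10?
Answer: 175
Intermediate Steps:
V(G) = 2
M(F, p) = -16 + 4*F (M(F, p) = (-4 + F)*4 = -16 + 4*F)
C(u) = 2*u/(3 + u) (C(u) = (2*u)/(3 + u) = 2*u/(3 + u))
w(H) = -175 (w(H) = -173 - 1*2 = -173 - 2 = -175)
-w(-129 + C(M(6, 2))) = -1*(-175) = 175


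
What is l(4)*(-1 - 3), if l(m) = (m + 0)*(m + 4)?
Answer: -128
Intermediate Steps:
l(m) = m*(4 + m)
l(4)*(-1 - 3) = (4*(4 + 4))*(-1 - 3) = (4*8)*(-4) = 32*(-4) = -128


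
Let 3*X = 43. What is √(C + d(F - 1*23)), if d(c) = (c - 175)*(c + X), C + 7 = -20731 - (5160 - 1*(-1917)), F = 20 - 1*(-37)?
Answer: I*√34630 ≈ 186.09*I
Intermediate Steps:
X = 43/3 (X = (⅓)*43 = 43/3 ≈ 14.333)
F = 57 (F = 20 + 37 = 57)
C = -27815 (C = -7 + (-20731 - (5160 - 1*(-1917))) = -7 + (-20731 - (5160 + 1917)) = -7 + (-20731 - 1*7077) = -7 + (-20731 - 7077) = -7 - 27808 = -27815)
d(c) = (-175 + c)*(43/3 + c) (d(c) = (c - 175)*(c + 43/3) = (-175 + c)*(43/3 + c))
√(C + d(F - 1*23)) = √(-27815 + (-7525/3 + (57 - 1*23)² - 482*(57 - 1*23)/3)) = √(-27815 + (-7525/3 + (57 - 23)² - 482*(57 - 23)/3)) = √(-27815 + (-7525/3 + 34² - 482/3*34)) = √(-27815 + (-7525/3 + 1156 - 16388/3)) = √(-27815 - 6815) = √(-34630) = I*√34630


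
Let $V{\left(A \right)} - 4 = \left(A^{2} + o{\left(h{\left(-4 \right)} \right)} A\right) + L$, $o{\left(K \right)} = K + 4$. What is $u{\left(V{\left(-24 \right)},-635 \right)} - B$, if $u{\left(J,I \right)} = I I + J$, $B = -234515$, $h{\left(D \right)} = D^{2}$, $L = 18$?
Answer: $637858$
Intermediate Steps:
$o{\left(K \right)} = 4 + K$
$V{\left(A \right)} = 22 + A^{2} + 20 A$ ($V{\left(A \right)} = 4 + \left(\left(A^{2} + \left(4 + \left(-4\right)^{2}\right) A\right) + 18\right) = 4 + \left(\left(A^{2} + \left(4 + 16\right) A\right) + 18\right) = 4 + \left(\left(A^{2} + 20 A\right) + 18\right) = 4 + \left(18 + A^{2} + 20 A\right) = 22 + A^{2} + 20 A$)
$u{\left(J,I \right)} = J + I^{2}$ ($u{\left(J,I \right)} = I^{2} + J = J + I^{2}$)
$u{\left(V{\left(-24 \right)},-635 \right)} - B = \left(\left(22 + \left(-24\right)^{2} + 20 \left(-24\right)\right) + \left(-635\right)^{2}\right) - -234515 = \left(\left(22 + 576 - 480\right) + 403225\right) + 234515 = \left(118 + 403225\right) + 234515 = 403343 + 234515 = 637858$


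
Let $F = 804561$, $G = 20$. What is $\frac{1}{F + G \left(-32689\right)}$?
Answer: $\frac{1}{150781} \approx 6.6321 \cdot 10^{-6}$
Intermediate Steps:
$\frac{1}{F + G \left(-32689\right)} = \frac{1}{804561 + 20 \left(-32689\right)} = \frac{1}{804561 - 653780} = \frac{1}{150781}$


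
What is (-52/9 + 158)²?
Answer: 1876900/81 ≈ 23172.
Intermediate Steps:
(-52/9 + 158)² = (1370/9)² = 1876900/81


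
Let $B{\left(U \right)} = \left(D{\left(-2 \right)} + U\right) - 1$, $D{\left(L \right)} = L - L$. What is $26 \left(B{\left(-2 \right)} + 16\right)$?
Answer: $338$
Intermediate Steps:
$D{\left(L \right)} = 0$
$B{\left(U \right)} = -1 + U$ ($B{\left(U \right)} = \left(0 + U\right) - 1 = U - 1 = -1 + U$)
$26 \left(B{\left(-2 \right)} + 16\right) = 26 \left(\left(-1 - 2\right) + 16\right) = 26 \left(-3 + 16\right) = 26 \cdot 13 = 338$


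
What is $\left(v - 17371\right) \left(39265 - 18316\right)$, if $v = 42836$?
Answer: $533466285$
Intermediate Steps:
$\left(v - 17371\right) \left(39265 - 18316\right) = \left(42836 - 17371\right) \left(39265 - 18316\right) = 25465 \cdot 20949 = 533466285$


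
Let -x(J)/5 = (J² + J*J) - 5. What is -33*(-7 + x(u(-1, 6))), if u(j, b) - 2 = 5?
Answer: 15576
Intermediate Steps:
u(j, b) = 7 (u(j, b) = 2 + 5 = 7)
x(J) = 25 - 10*J² (x(J) = -5*((J² + J*J) - 5) = -5*((J² + J²) - 5) = -5*(2*J² - 5) = -5*(-5 + 2*J²) = 25 - 10*J²)
-33*(-7 + x(u(-1, 6))) = -33*(-7 + (25 - 10*7²)) = -33*(-7 + (25 - 10*49)) = -33*(-7 + (25 - 490)) = -33*(-7 - 465) = -33*(-472) = 15576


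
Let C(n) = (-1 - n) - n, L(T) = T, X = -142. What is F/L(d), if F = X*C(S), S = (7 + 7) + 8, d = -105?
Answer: -426/7 ≈ -60.857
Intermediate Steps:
S = 22 (S = 14 + 8 = 22)
C(n) = -1 - 2*n
F = 6390 (F = -142*(-1 - 2*22) = -142*(-1 - 44) = -142*(-45) = 6390)
F/L(d) = 6390/(-105) = 6390*(-1/105) = -426/7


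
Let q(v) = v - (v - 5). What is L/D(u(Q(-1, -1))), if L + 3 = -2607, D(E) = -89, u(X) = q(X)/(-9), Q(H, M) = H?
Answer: 2610/89 ≈ 29.326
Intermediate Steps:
q(v) = 5 (q(v) = v - (-5 + v) = v + (5 - v) = 5)
u(X) = -5/9 (u(X) = 5/(-9) = 5*(-⅑) = -5/9)
L = -2610 (L = -3 - 2607 = -2610)
L/D(u(Q(-1, -1))) = -2610/(-89) = -2610*(-1/89) = 2610/89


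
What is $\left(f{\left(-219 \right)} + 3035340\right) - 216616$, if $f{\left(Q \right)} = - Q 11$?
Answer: $2821133$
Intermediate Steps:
$f{\left(Q \right)} = - 11 Q$
$\left(f{\left(-219 \right)} + 3035340\right) - 216616 = \left(\left(-11\right) \left(-219\right) + 3035340\right) - 216616 = \left(2409 + 3035340\right) - 216616 = 3037749 - 216616 = 2821133$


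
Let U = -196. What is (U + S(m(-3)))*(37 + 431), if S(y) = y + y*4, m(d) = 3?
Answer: -84708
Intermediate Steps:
S(y) = 5*y (S(y) = y + 4*y = 5*y)
(U + S(m(-3)))*(37 + 431) = (-196 + 5*3)*(37 + 431) = (-196 + 15)*468 = -181*468 = -84708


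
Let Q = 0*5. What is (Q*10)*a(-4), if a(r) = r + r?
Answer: 0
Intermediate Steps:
a(r) = 2*r
Q = 0
(Q*10)*a(-4) = (0*10)*(2*(-4)) = 0*(-8) = 0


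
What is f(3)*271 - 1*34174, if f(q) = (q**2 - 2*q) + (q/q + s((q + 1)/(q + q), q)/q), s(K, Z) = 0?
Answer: -33090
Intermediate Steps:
f(q) = 1 + q**2 - 2*q (f(q) = (q**2 - 2*q) + (q/q + 0/q) = (q**2 - 2*q) + (1 + 0) = (q**2 - 2*q) + 1 = 1 + q**2 - 2*q)
f(3)*271 - 1*34174 = (1 + 3**2 - 2*3)*271 - 1*34174 = (1 + 9 - 6)*271 - 34174 = 4*271 - 34174 = 1084 - 34174 = -33090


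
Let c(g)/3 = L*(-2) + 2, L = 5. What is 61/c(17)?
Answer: -61/24 ≈ -2.5417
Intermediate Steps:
c(g) = -24 (c(g) = 3*(5*(-2) + 2) = 3*(-10 + 2) = 3*(-8) = -24)
61/c(17) = 61/(-24) = 61*(-1/24) = -61/24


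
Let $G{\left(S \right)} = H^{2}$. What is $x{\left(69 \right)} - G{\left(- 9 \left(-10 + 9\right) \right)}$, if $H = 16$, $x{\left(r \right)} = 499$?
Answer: $243$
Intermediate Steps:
$G{\left(S \right)} = 256$ ($G{\left(S \right)} = 16^{2} = 256$)
$x{\left(69 \right)} - G{\left(- 9 \left(-10 + 9\right) \right)} = 499 - 256 = 243$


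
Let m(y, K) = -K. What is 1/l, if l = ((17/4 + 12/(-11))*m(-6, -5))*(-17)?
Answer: -44/11815 ≈ -0.0037241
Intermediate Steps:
l = -11815/44 (l = ((17/4 + 12/(-11))*(-1*(-5)))*(-17) = ((17*(¼) + 12*(-1/11))*5)*(-17) = ((17/4 - 12/11)*5)*(-17) = ((139/44)*5)*(-17) = (695/44)*(-17) = -11815/44 ≈ -268.52)
1/l = 1/(-11815/44) = -44/11815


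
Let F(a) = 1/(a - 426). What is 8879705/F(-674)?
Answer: -9767675500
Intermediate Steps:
F(a) = 1/(-426 + a)
8879705/F(-674) = 8879705/(1/(-426 - 674)) = 8879705/(1/(-1100)) = 8879705/(-1/1100) = 8879705*(-1100) = -9767675500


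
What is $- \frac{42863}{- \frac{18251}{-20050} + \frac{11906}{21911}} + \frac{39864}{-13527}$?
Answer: $- \frac{28304893406409206}{959835280383} \approx -29489.0$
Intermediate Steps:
$- \frac{42863}{- \frac{18251}{-20050} + \frac{11906}{21911}} + \frac{39864}{-13527} = - \frac{42863}{\left(-18251\right) \left(- \frac{1}{20050}\right) + 11906 \cdot \frac{1}{21911}} + 39864 \left(- \frac{1}{13527}\right) = - \frac{42863}{\frac{18251}{20050} + \frac{11906}{21911}} - \frac{13288}{4509} = - \frac{42863}{\frac{638612961}{439315550}} - \frac{13288}{4509} = \left(-42863\right) \frac{439315550}{638612961} - \frac{13288}{4509} = - \frac{18830382419650}{638612961} - \frac{13288}{4509} = - \frac{28304893406409206}{959835280383}$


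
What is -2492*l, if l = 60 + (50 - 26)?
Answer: -209328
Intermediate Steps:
l = 84 (l = 60 + 24 = 84)
-2492*l = -2492*84 = -209328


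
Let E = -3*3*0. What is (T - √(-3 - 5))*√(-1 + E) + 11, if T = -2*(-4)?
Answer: 11 + 2*√2 + 8*I ≈ 13.828 + 8.0*I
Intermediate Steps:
E = 0 (E = -9*0 = 0)
T = 8
(T - √(-3 - 5))*√(-1 + E) + 11 = (8 - √(-3 - 5))*√(-1 + 0) + 11 = (8 - √(-8))*√(-1) + 11 = (8 - 2*I*√2)*I + 11 = I*(8 - 2*I*√2) + 11 = 11 + I*(8 - 2*I*√2)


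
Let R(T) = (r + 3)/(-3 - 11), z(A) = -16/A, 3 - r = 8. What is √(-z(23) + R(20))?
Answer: 3*√2415/161 ≈ 0.91570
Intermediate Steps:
r = -5 (r = 3 - 1*8 = 3 - 8 = -5)
R(T) = ⅐ (R(T) = (-5 + 3)/(-3 - 11) = -2/(-14) = -2*(-1/14) = ⅐)
√(-z(23) + R(20)) = √(-(-16)/23 + ⅐) = √(-1*(-16/23) + ⅐) = √(16/23 + ⅐) = √(135/161) = 3*√2415/161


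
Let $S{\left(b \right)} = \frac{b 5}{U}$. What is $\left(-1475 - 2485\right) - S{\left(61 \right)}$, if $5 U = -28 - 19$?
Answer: $- \frac{184595}{47} \approx -3927.6$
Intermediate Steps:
$U = - \frac{47}{5}$ ($U = \frac{-28 - 19}{5} = \frac{1}{5} \left(-47\right) = - \frac{47}{5} \approx -9.4$)
$S{\left(b \right)} = - \frac{25 b}{47}$ ($S{\left(b \right)} = \frac{b 5}{- \frac{47}{5}} = 5 b \left(- \frac{5}{47}\right) = - \frac{25 b}{47}$)
$\left(-1475 - 2485\right) - S{\left(61 \right)} = \left(-1475 - 2485\right) - \left(- \frac{25}{47}\right) 61 = \left(-1475 - 2485\right) - - \frac{1525}{47} = -3960 + \frac{1525}{47} = - \frac{184595}{47}$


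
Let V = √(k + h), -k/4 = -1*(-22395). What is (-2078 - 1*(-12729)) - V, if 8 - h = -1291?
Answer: 10651 - 3*I*√9809 ≈ 10651.0 - 297.12*I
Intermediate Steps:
k = -89580 (k = -(-4)*(-22395) = -4*22395 = -89580)
h = 1299 (h = 8 - 1*(-1291) = 8 + 1291 = 1299)
V = 3*I*√9809 (V = √(-89580 + 1299) = √(-88281) = 3*I*√9809 ≈ 297.12*I)
(-2078 - 1*(-12729)) - V = (-2078 - 1*(-12729)) - 3*I*√9809 = (-2078 + 12729) - 3*I*√9809 = 10651 - 3*I*√9809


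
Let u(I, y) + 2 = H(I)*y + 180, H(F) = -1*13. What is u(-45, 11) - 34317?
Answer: -34282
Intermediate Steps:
H(F) = -13
u(I, y) = 178 - 13*y (u(I, y) = -2 + (-13*y + 180) = -2 + (180 - 13*y) = 178 - 13*y)
u(-45, 11) - 34317 = (178 - 13*11) - 34317 = (178 - 143) - 34317 = 35 - 34317 = -34282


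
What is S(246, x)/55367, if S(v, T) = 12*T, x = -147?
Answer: -1764/55367 ≈ -0.031860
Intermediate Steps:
S(246, x)/55367 = (12*(-147))/55367 = -1764*1/55367 = -1764/55367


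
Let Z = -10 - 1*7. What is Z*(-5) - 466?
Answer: -381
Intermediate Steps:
Z = -17 (Z = -10 - 7 = -17)
Z*(-5) - 466 = -17*(-5) - 466 = 85 - 466 = -381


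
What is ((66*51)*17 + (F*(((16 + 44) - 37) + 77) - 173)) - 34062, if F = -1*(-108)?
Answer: 33787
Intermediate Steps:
F = 108
((66*51)*17 + (F*(((16 + 44) - 37) + 77) - 173)) - 34062 = ((66*51)*17 + (108*(((16 + 44) - 37) + 77) - 173)) - 34062 = (3366*17 + (108*((60 - 37) + 77) - 173)) - 34062 = (57222 + (108*(23 + 77) - 173)) - 34062 = (57222 + (108*100 - 173)) - 34062 = (57222 + (10800 - 173)) - 34062 = (57222 + 10627) - 34062 = 67849 - 34062 = 33787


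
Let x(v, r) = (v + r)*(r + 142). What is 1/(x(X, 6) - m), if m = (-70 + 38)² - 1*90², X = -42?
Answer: 1/1748 ≈ 0.00057208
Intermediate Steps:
x(v, r) = (142 + r)*(r + v) (x(v, r) = (r + v)*(142 + r) = (142 + r)*(r + v))
m = -7076 (m = (-32)² - 1*8100 = 1024 - 8100 = -7076)
1/(x(X, 6) - m) = 1/((6² + 142*6 + 142*(-42) + 6*(-42)) - 1*(-7076)) = 1/((36 + 852 - 5964 - 252) + 7076) = 1/(-5328 + 7076) = 1/1748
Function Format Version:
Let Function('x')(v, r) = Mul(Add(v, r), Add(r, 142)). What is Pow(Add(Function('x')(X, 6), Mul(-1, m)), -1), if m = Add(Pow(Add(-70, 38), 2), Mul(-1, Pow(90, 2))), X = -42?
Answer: Rational(1, 1748) ≈ 0.00057208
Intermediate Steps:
Function('x')(v, r) = Mul(Add(142, r), Add(r, v)) (Function('x')(v, r) = Mul(Add(r, v), Add(142, r)) = Mul(Add(142, r), Add(r, v)))
m = -7076 (m = Add(Pow(-32, 2), Mul(-1, 8100)) = Add(1024, -8100) = -7076)
Pow(Add(Function('x')(X, 6), Mul(-1, m)), -1) = Pow(Add(Add(Pow(6, 2), Mul(142, 6), Mul(142, -42), Mul(6, -42)), Mul(-1, -7076)), -1) = Pow(Add(Add(36, 852, -5964, -252), 7076), -1) = Pow(Add(-5328, 7076), -1) = Pow(1748, -1) = Rational(1, 1748)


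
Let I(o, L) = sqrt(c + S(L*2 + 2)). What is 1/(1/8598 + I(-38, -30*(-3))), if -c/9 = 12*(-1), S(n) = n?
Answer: -8598/21438425159 + 73925604*sqrt(290)/21438425159 ≈ 0.058722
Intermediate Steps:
c = 108 (c = -108*(-1) = -9*(-12) = 108)
I(o, L) = sqrt(110 + 2*L) (I(o, L) = sqrt(108 + (L*2 + 2)) = sqrt(108 + (2*L + 2)) = sqrt(108 + (2 + 2*L)) = sqrt(110 + 2*L))
1/(1/8598 + I(-38, -30*(-3))) = 1/(1/8598 + sqrt(110 + 2*(-30*(-3)))) = 1/(1/8598 + sqrt(110 + 2*90)) = 1/(1/8598 + sqrt(110 + 180)) = 1/(1/8598 + sqrt(290))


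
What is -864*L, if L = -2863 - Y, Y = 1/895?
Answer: 2213901504/895 ≈ 2.4736e+6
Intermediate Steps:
Y = 1/895 ≈ 0.0011173
L = -2562386/895 (L = -2863 - 1*1/895 = -2863 - 1/895 = -2562386/895 ≈ -2863.0)
-864*L = -864*(-2562386/895) = 2213901504/895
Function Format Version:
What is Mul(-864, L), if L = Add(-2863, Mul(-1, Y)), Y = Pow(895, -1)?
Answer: Rational(2213901504, 895) ≈ 2.4736e+6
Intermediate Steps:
Y = Rational(1, 895) ≈ 0.0011173
L = Rational(-2562386, 895) (L = Add(-2863, Mul(-1, Rational(1, 895))) = Add(-2863, Rational(-1, 895)) = Rational(-2562386, 895) ≈ -2863.0)
Mul(-864, L) = Mul(-864, Rational(-2562386, 895)) = Rational(2213901504, 895)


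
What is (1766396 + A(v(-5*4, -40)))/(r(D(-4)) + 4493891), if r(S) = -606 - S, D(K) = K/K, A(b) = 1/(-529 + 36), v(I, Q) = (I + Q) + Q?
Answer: 870833227/2215189012 ≈ 0.39312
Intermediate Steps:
v(I, Q) = I + 2*Q
A(b) = -1/493 (A(b) = 1/(-493) = -1/493)
D(K) = 1
(1766396 + A(v(-5*4, -40)))/(r(D(-4)) + 4493891) = (1766396 - 1/493)/((-606 - 1*1) + 4493891) = 870833227/(493*((-606 - 1) + 4493891)) = 870833227/(493*(-607 + 4493891)) = (870833227/493)/4493284 = (870833227/493)*(1/4493284) = 870833227/2215189012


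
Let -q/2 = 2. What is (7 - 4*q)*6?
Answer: 138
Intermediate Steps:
q = -4 (q = -2*2 = -4)
(7 - 4*q)*6 = (7 - 4*(-4))*6 = (7 + 16)*6 = 23*6 = 138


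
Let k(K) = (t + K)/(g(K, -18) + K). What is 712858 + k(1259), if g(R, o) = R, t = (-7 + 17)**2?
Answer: 1794977803/2518 ≈ 7.1286e+5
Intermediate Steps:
t = 100 (t = 10**2 = 100)
k(K) = (100 + K)/(2*K) (k(K) = (100 + K)/(K + K) = (100 + K)/((2*K)) = (100 + K)*(1/(2*K)) = (100 + K)/(2*K))
712858 + k(1259) = 712858 + (1/2)*(100 + 1259)/1259 = 712858 + (1/2)*(1/1259)*1359 = 712858 + 1359/2518 = 1794977803/2518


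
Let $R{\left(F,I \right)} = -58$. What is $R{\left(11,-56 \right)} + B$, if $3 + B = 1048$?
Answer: $987$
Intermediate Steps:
$B = 1045$ ($B = -3 + 1048 = 1045$)
$R{\left(11,-56 \right)} + B = -58 + 1045 = 987$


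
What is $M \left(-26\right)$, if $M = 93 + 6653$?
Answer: $-175396$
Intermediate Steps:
$M = 6746$
$M \left(-26\right) = 6746 \left(-26\right) = -175396$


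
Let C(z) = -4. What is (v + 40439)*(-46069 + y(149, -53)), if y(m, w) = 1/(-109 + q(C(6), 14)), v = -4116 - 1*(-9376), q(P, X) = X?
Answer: -200004232644/95 ≈ -2.1053e+9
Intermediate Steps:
v = 5260 (v = -4116 + 9376 = 5260)
y(m, w) = -1/95 (y(m, w) = 1/(-109 + 14) = 1/(-95) = -1/95)
(v + 40439)*(-46069 + y(149, -53)) = (5260 + 40439)*(-46069 - 1/95) = 45699*(-4376556/95) = -200004232644/95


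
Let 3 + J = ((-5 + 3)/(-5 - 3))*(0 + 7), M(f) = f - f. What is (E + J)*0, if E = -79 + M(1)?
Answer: 0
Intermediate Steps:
M(f) = 0
E = -79 (E = -79 + 0 = -79)
J = -5/4 (J = -3 + ((-5 + 3)/(-5 - 3))*(0 + 7) = -3 + (-2/(-8))*7 = -3 - ⅛*(-2)*7 = -3 + (¼)*7 = -3 + 7/4 = -5/4 ≈ -1.2500)
(E + J)*0 = (-79 - 5/4)*0 = -321/4*0 = 0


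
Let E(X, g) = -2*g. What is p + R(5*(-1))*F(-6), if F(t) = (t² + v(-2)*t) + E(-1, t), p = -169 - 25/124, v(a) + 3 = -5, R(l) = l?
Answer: -80501/124 ≈ -649.20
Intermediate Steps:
v(a) = -8 (v(a) = -3 - 5 = -8)
p = -20981/124 (p = -169 - 25/124 = -20981/124 ≈ -169.20)
F(t) = t² - 10*t (F(t) = (t² - 8*t) - 2*t = t² - 10*t)
p + R(5*(-1))*F(-6) = -20981/124 + (5*(-1))*(-6*(-10 - 6)) = -20981/124 - (-30)*(-16) = -20981/124 - 5*96 = -20981/124 - 480 = -80501/124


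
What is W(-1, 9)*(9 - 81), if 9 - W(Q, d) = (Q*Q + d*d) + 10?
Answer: 5976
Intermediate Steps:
W(Q, d) = -1 - Q² - d² (W(Q, d) = 9 - ((Q*Q + d*d) + 10) = 9 - ((Q² + d²) + 10) = 9 - (10 + Q² + d²) = 9 + (-10 - Q² - d²) = -1 - Q² - d²)
W(-1, 9)*(9 - 81) = (-1 - 1*(-1)² - 1*9²)*(9 - 81) = (-1 - 1*1 - 1*81)*(-72) = (-1 - 1 - 81)*(-72) = -83*(-72) = 5976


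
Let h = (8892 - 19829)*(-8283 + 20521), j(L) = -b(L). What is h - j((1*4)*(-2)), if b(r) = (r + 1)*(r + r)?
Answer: -133846894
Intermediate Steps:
b(r) = 2*r*(1 + r) (b(r) = (1 + r)*(2*r) = 2*r*(1 + r))
j(L) = -2*L*(1 + L)
h = -133847006 (h = -10937*12238 = -133847006)
h - j((1*4)*(-2)) = -133847006 - (-2)*(1*4)*(-2)*(1 + (1*4)*(-2)) = -133847006 - (-2)*4*(-2)*(1 + 4*(-2)) = -133847006 - (-2)*(-8)*(1 - 8) = -133847006 - (-2)*(-8)*(-7) = -133847006 - 1*(-112) = -133847006 + 112 = -133846894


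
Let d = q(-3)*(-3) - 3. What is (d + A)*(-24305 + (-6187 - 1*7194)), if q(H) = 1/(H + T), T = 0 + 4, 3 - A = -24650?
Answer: -928846842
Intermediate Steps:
A = 24653 (A = 3 - 1*(-24650) = 3 + 24650 = 24653)
T = 4
q(H) = 1/(4 + H) (q(H) = 1/(H + 4) = 1/(4 + H))
d = -6 (d = -3/(4 - 3) - 3 = -3/1 - 3 = 1*(-3) - 3 = -3 - 3 = -6)
(d + A)*(-24305 + (-6187 - 1*7194)) = (-6 + 24653)*(-24305 + (-6187 - 1*7194)) = 24647*(-24305 + (-6187 - 7194)) = 24647*(-24305 - 13381) = 24647*(-37686) = -928846842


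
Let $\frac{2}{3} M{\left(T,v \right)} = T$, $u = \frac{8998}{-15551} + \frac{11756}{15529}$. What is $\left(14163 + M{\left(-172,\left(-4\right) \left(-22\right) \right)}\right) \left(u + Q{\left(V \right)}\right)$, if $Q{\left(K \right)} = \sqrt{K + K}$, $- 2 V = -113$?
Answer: $\frac{599133272670}{241491479} + 13905 \sqrt{113} \approx 1.5029 \cdot 10^{5}$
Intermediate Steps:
$V = \frac{113}{2}$ ($V = \left(- \frac{1}{2}\right) \left(-113\right) = \frac{113}{2} \approx 56.5$)
$Q{\left(K \right)} = \sqrt{2} \sqrt{K}$ ($Q{\left(K \right)} = \sqrt{2 K} = \sqrt{2} \sqrt{K}$)
$u = \frac{43087614}{241491479}$ ($u = 8998 \left(- \frac{1}{15551}\right) + 11756 \cdot \frac{1}{15529} = - \frac{8998}{15551} + \frac{11756}{15529} = \frac{43087614}{241491479} \approx 0.17842$)
$M{\left(T,v \right)} = \frac{3 T}{2}$
$\left(14163 + M{\left(-172,\left(-4\right) \left(-22\right) \right)}\right) \left(u + Q{\left(V \right)}\right) = \left(14163 + \frac{3}{2} \left(-172\right)\right) \left(\frac{43087614}{241491479} + \sqrt{2} \sqrt{\frac{113}{2}}\right) = \left(14163 - 258\right) \left(\frac{43087614}{241491479} + \sqrt{2} \frac{\sqrt{226}}{2}\right) = 13905 \left(\frac{43087614}{241491479} + \sqrt{113}\right) = \frac{599133272670}{241491479} + 13905 \sqrt{113}$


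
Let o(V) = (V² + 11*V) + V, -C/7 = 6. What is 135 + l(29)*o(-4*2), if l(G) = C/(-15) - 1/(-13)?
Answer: 2791/65 ≈ 42.938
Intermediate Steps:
C = -42 (C = -7*6 = -42)
o(V) = V² + 12*V
l(G) = 187/65 (l(G) = -42/(-15) - 1/(-13) = -42*(-1/15) - 1*(-1/13) = 14/5 + 1/13 = 187/65)
135 + l(29)*o(-4*2) = 135 + 187*((-4*2)*(12 - 4*2))/65 = 135 + 187*(-8*(12 - 8))/65 = 135 + 187*(-8*4)/65 = 135 + (187/65)*(-32) = 135 - 5984/65 = 2791/65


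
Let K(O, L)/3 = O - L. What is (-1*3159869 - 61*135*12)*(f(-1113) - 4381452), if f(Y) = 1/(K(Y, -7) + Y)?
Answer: 9037840713724451/633 ≈ 1.4278e+13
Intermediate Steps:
K(O, L) = -3*L + 3*O (K(O, L) = 3*(O - L) = -3*L + 3*O)
f(Y) = 1/(21 + 4*Y) (f(Y) = 1/((-3*(-7) + 3*Y) + Y) = 1/((21 + 3*Y) + Y) = 1/(21 + 4*Y))
(-1*3159869 - 61*135*12)*(f(-1113) - 4381452) = (-1*3159869 - 61*135*12)*(1/(21 + 4*(-1113)) - 4381452) = (-3159869 - 8235*12)*(1/(21 - 4452) - 4381452) = (-3159869 - 98820)*(1/(-4431) - 4381452) = -3258689*(-1/4431 - 4381452) = -3258689*(-19414213813/4431) = 9037840713724451/633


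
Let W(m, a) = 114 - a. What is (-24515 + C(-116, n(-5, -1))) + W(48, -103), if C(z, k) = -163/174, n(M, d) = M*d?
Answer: -4228015/174 ≈ -24299.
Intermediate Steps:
C(z, k) = -163/174 (C(z, k) = -163*1/174 = -163/174)
(-24515 + C(-116, n(-5, -1))) + W(48, -103) = (-24515 - 163/174) + (114 - 1*(-103)) = -4265773/174 + (114 + 103) = -4265773/174 + 217 = -4228015/174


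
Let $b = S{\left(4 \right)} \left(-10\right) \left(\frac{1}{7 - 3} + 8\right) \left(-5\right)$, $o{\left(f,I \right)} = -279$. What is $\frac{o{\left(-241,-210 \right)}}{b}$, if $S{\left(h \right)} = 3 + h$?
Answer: $- \frac{186}{1925} \approx -0.096623$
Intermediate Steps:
$b = \frac{5775}{2}$ ($b = \left(3 + 4\right) \left(-10\right) \left(\frac{1}{7 - 3} + 8\right) \left(-5\right) = 7 \left(-10\right) \left(\frac{1}{4} + 8\right) \left(-5\right) = - 70 \left(\frac{1}{4} + 8\right) \left(-5\right) = - 70 \cdot \frac{33}{4} \left(-5\right) = \left(-70\right) \left(- \frac{165}{4}\right) = \frac{5775}{2} \approx 2887.5$)
$\frac{o{\left(-241,-210 \right)}}{b} = - \frac{279}{\frac{5775}{2}} = \left(-279\right) \frac{2}{5775} = - \frac{186}{1925}$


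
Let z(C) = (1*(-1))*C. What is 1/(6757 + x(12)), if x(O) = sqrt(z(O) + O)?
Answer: 1/6757 ≈ 0.00014799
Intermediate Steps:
z(C) = -C
x(O) = 0 (x(O) = sqrt(-O + O) = sqrt(0) = 0)
1/(6757 + x(12)) = 1/(6757 + 0) = 1/6757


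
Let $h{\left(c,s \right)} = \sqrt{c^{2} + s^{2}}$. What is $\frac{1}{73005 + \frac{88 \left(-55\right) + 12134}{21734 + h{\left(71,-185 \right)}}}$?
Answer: $\frac{17241213467623}{1258700575891291823} + \frac{3647 \sqrt{39266}}{1258700575891291823} \approx 1.3698 \cdot 10^{-5}$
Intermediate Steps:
$\frac{1}{73005 + \frac{88 \left(-55\right) + 12134}{21734 + h{\left(71,-185 \right)}}} = \frac{1}{73005 + \frac{88 \left(-55\right) + 12134}{21734 + \sqrt{71^{2} + \left(-185\right)^{2}}}} = \frac{1}{73005 + \frac{-4840 + 12134}{21734 + \sqrt{5041 + 34225}}} = \frac{1}{73005 + \frac{7294}{21734 + \sqrt{39266}}}$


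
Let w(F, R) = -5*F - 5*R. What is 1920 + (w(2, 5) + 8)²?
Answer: 2649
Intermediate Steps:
1920 + (w(2, 5) + 8)² = 1920 + ((-5*2 - 5*5) + 8)² = 1920 + ((-10 - 25) + 8)² = 1920 + (-35 + 8)² = 1920 + (-27)² = 1920 + 729 = 2649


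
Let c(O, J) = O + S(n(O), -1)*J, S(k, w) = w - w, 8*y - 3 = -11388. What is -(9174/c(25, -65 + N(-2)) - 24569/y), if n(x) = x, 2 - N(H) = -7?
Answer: -21871958/56925 ≈ -384.22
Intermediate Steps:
N(H) = 9 (N(H) = 2 - 1*(-7) = 2 + 7 = 9)
y = -11385/8 (y = 3/8 + (⅛)*(-11388) = 3/8 - 2847/2 = -11385/8 ≈ -1423.1)
S(k, w) = 0
c(O, J) = O (c(O, J) = O + 0*J = O + 0 = O)
-(9174/c(25, -65 + N(-2)) - 24569/y) = -(9174/25 - 24569/(-11385/8)) = -(9174*(1/25) - 24569*(-8/11385)) = -(9174/25 + 196552/11385) = -1*21871958/56925 = -21871958/56925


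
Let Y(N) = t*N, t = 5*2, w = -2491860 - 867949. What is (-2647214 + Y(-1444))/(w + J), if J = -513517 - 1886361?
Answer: 2661654/5759687 ≈ 0.46212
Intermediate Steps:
w = -3359809
t = 10
Y(N) = 10*N
J = -2399878
(-2647214 + Y(-1444))/(w + J) = (-2647214 + 10*(-1444))/(-3359809 - 2399878) = (-2647214 - 14440)/(-5759687) = -2661654*(-1/5759687) = 2661654/5759687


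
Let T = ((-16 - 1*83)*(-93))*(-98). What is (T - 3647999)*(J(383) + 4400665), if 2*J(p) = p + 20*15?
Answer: -40051667723705/2 ≈ -2.0026e+13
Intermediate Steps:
T = -902286 (T = ((-16 - 83)*(-93))*(-98) = -99*(-93)*(-98) = 9207*(-98) = -902286)
J(p) = 150 + p/2 (J(p) = (p + 20*15)/2 = (p + 300)/2 = (300 + p)/2 = 150 + p/2)
(T - 3647999)*(J(383) + 4400665) = (-902286 - 3647999)*((150 + (½)*383) + 4400665) = -4550285*((150 + 383/2) + 4400665) = -4550285*(683/2 + 4400665) = -4550285*8802013/2 = -40051667723705/2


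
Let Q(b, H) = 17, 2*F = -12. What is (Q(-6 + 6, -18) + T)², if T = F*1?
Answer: 121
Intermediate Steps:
F = -6 (F = (½)*(-12) = -6)
T = -6 (T = -6*1 = -6)
(Q(-6 + 6, -18) + T)² = (17 - 6)² = 11² = 121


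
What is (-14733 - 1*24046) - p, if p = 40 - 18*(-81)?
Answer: -40277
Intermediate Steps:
p = 1498 (p = 40 + 1458 = 1498)
(-14733 - 1*24046) - p = (-14733 - 1*24046) - 1*1498 = (-14733 - 24046) - 1498 = -38779 - 1498 = -40277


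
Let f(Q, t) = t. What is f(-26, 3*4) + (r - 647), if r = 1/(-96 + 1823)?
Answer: -1096644/1727 ≈ -635.00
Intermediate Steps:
r = 1/1727 ≈ 0.00057904
f(-26, 3*4) + (r - 647) = 3*4 + (1/1727 - 647) = 12 - 1117368/1727 = -1096644/1727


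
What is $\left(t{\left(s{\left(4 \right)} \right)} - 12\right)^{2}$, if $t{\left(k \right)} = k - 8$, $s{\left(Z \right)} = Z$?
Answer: $256$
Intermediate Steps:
$t{\left(k \right)} = -8 + k$
$\left(t{\left(s{\left(4 \right)} \right)} - 12\right)^{2} = \left(\left(-8 + 4\right) - 12\right)^{2} = \left(-4 - 12\right)^{2} = \left(-16\right)^{2} = 256$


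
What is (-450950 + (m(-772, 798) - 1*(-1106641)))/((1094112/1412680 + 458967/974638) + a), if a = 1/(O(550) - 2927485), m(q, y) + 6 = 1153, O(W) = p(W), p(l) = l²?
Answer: 59348840898658999467780/112528914094147373 ≈ 5.2741e+5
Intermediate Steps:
O(W) = W²
m(q, y) = 1147 (m(q, y) = -6 + 1153 = 1147)
a = -1/2624985 (a = 1/(550² - 2927485) = 1/(302500 - 2927485) = 1/(-2624985) = -1/2624985 ≈ -3.8095e-7)
(-450950 + (m(-772, 798) - 1*(-1106641)))/((1094112/1412680 + 458967/974638) + a) = (-450950 + (1147 - 1*(-1106641)))/((1094112/1412680 + 458967/974638) - 1/2624985) = (-450950 + (1147 + 1106641))/((1094112*(1/1412680) + 458967*(1/974638)) - 1/2624985) = (-450950 + 1107788)/((136764/176585 + 458967/974638) - 1/2624985) = 656838/(214342079127/172106451230 - 1/2624985) = 656838/(112528914094147373/90355370576396310) = 656838*(90355370576396310/112528914094147373) = 59348840898658999467780/112528914094147373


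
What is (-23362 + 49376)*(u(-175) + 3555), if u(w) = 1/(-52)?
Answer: 2404461013/26 ≈ 9.2479e+7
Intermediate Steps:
u(w) = -1/52
(-23362 + 49376)*(u(-175) + 3555) = (-23362 + 49376)*(-1/52 + 3555) = 26014*(184859/52) = 2404461013/26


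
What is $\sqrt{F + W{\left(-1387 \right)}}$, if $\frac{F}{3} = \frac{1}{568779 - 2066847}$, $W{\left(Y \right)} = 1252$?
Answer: $\frac{\sqrt{8672061965281}}{83226} \approx 35.384$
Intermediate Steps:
$F = - \frac{1}{499356}$ ($F = \frac{3}{568779 - 2066847} = \frac{3}{-1498068} = 3 \left(- \frac{1}{1498068}\right) = - \frac{1}{499356} \approx -2.0026 \cdot 10^{-6}$)
$\sqrt{F + W{\left(-1387 \right)}} = \sqrt{- \frac{1}{499356} + 1252} = \sqrt{\frac{625193711}{499356}} = \frac{\sqrt{8672061965281}}{83226}$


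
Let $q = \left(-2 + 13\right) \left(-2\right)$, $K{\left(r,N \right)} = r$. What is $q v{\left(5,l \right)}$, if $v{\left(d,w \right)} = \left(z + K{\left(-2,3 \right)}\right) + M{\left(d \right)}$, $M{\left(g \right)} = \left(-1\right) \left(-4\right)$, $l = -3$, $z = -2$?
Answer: $0$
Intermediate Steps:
$M{\left(g \right)} = 4$
$v{\left(d,w \right)} = 0$ ($v{\left(d,w \right)} = \left(-2 - 2\right) + 4 = -4 + 4 = 0$)
$q = -22$ ($q = 11 \left(-2\right) = -22$)
$q v{\left(5,l \right)} = \left(-22\right) 0 = 0$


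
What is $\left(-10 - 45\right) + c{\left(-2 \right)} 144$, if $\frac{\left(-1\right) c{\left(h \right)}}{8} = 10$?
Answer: $-11575$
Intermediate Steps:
$c{\left(h \right)} = -80$ ($c{\left(h \right)} = \left(-8\right) 10 = -80$)
$\left(-10 - 45\right) + c{\left(-2 \right)} 144 = \left(-10 - 45\right) - 11520 = -55 - 11520 = -11575$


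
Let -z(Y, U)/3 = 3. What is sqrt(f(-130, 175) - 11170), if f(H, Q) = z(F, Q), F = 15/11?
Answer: I*sqrt(11179) ≈ 105.73*I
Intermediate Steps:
F = 15/11 (F = 15*(1/11) = 15/11 ≈ 1.3636)
z(Y, U) = -9 (z(Y, U) = -3*3 = -9)
f(H, Q) = -9
sqrt(f(-130, 175) - 11170) = sqrt(-9 - 11170) = sqrt(-11179) = I*sqrt(11179)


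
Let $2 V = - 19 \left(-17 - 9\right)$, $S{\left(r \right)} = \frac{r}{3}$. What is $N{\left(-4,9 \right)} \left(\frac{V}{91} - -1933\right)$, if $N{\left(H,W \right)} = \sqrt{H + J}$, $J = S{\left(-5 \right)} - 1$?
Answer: $\frac{27100 i \sqrt{15}}{21} \approx 4998.0 i$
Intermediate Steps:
$S{\left(r \right)} = \frac{r}{3}$ ($S{\left(r \right)} = r \frac{1}{3} = \frac{r}{3}$)
$J = - \frac{8}{3}$ ($J = \frac{1}{3} \left(-5\right) - 1 = - \frac{5}{3} - 1 = - \frac{8}{3} \approx -2.6667$)
$V = 247$ ($V = \frac{\left(-19\right) \left(-17 - 9\right)}{2} = \frac{\left(-19\right) \left(-26\right)}{2} = \frac{1}{2} \cdot 494 = 247$)
$N{\left(H,W \right)} = \sqrt{- \frac{8}{3} + H}$ ($N{\left(H,W \right)} = \sqrt{H - \frac{8}{3}} = \sqrt{- \frac{8}{3} + H}$)
$N{\left(-4,9 \right)} \left(\frac{V}{91} - -1933\right) = \frac{\sqrt{-24 + 9 \left(-4\right)}}{3} \left(\frac{247}{91} - -1933\right) = \frac{\sqrt{-24 - 36}}{3} \left(247 \cdot \frac{1}{91} + 1933\right) = \frac{\sqrt{-60}}{3} \left(\frac{19}{7} + 1933\right) = \frac{2 i \sqrt{15}}{3} \cdot \frac{13550}{7} = \frac{27100 i \sqrt{15}}{21}$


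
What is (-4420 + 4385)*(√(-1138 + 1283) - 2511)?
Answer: 87885 - 35*√145 ≈ 87464.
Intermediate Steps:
(-4420 + 4385)*(√(-1138 + 1283) - 2511) = -35*(√145 - 2511) = -35*(-2511 + √145) = 87885 - 35*√145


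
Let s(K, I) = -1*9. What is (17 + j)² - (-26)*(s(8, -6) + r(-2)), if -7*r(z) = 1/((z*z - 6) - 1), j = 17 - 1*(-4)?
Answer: 25436/21 ≈ 1211.2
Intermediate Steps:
j = 21 (j = 17 + 4 = 21)
r(z) = -1/(7*(-7 + z²)) (r(z) = -1/(7*((z*z - 6) - 1)) = -1/(7*((z² - 6) - 1)) = -1/(7*((-6 + z²) - 1)) = -1/(7*(-7 + z²)))
s(K, I) = -9
(17 + j)² - (-26)*(s(8, -6) + r(-2)) = (17 + 21)² - (-26)*(-9 - 1/(-49 + 7*(-2)²)) = 38² - (-26)*(-9 - 1/(-49 + 7*4)) = 1444 - (-26)*(-9 - 1/(-49 + 28)) = 1444 - (-26)*(-9 - 1/(-21)) = 1444 - (-26)*(-9 - 1*(-1/21)) = 1444 - (-26)*(-9 + 1/21) = 1444 - (-26)*(-188)/21 = 1444 - 1*4888/21 = 1444 - 4888/21 = 25436/21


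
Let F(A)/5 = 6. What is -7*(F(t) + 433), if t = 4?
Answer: -3241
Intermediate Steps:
F(A) = 30 (F(A) = 5*6 = 30)
-7*(F(t) + 433) = -7*(30 + 433) = -7*463 = -3241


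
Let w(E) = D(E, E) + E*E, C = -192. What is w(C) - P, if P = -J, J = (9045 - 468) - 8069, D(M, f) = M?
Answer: 37180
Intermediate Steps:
J = 508 (J = 8577 - 8069 = 508)
w(E) = E + E**2 (w(E) = E + E*E = E + E**2)
P = -508 (P = -1*508 = -508)
w(C) - P = -192*(1 - 192) - 1*(-508) = -192*(-191) + 508 = 36672 + 508 = 37180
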